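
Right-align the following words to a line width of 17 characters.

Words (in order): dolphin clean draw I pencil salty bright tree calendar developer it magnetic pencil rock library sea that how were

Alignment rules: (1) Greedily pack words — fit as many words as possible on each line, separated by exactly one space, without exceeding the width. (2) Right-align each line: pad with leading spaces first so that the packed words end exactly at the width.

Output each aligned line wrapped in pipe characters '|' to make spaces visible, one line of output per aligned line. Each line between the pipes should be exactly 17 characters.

Line 1: ['dolphin', 'clean'] (min_width=13, slack=4)
Line 2: ['draw', 'I', 'pencil'] (min_width=13, slack=4)
Line 3: ['salty', 'bright', 'tree'] (min_width=17, slack=0)
Line 4: ['calendar'] (min_width=8, slack=9)
Line 5: ['developer', 'it'] (min_width=12, slack=5)
Line 6: ['magnetic', 'pencil'] (min_width=15, slack=2)
Line 7: ['rock', 'library', 'sea'] (min_width=16, slack=1)
Line 8: ['that', 'how', 'were'] (min_width=13, slack=4)

Answer: |    dolphin clean|
|    draw I pencil|
|salty bright tree|
|         calendar|
|     developer it|
|  magnetic pencil|
| rock library sea|
|    that how were|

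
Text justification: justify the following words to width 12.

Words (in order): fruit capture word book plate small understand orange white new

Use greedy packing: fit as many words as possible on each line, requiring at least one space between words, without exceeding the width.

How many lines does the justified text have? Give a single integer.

Answer: 7

Derivation:
Line 1: ['fruit'] (min_width=5, slack=7)
Line 2: ['capture', 'word'] (min_width=12, slack=0)
Line 3: ['book', 'plate'] (min_width=10, slack=2)
Line 4: ['small'] (min_width=5, slack=7)
Line 5: ['understand'] (min_width=10, slack=2)
Line 6: ['orange', 'white'] (min_width=12, slack=0)
Line 7: ['new'] (min_width=3, slack=9)
Total lines: 7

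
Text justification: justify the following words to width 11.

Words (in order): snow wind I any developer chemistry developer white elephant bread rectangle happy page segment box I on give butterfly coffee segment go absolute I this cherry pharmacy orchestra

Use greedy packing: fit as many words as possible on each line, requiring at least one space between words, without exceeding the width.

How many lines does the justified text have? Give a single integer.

Line 1: ['snow', 'wind', 'I'] (min_width=11, slack=0)
Line 2: ['any'] (min_width=3, slack=8)
Line 3: ['developer'] (min_width=9, slack=2)
Line 4: ['chemistry'] (min_width=9, slack=2)
Line 5: ['developer'] (min_width=9, slack=2)
Line 6: ['white'] (min_width=5, slack=6)
Line 7: ['elephant'] (min_width=8, slack=3)
Line 8: ['bread'] (min_width=5, slack=6)
Line 9: ['rectangle'] (min_width=9, slack=2)
Line 10: ['happy', 'page'] (min_width=10, slack=1)
Line 11: ['segment', 'box'] (min_width=11, slack=0)
Line 12: ['I', 'on', 'give'] (min_width=9, slack=2)
Line 13: ['butterfly'] (min_width=9, slack=2)
Line 14: ['coffee'] (min_width=6, slack=5)
Line 15: ['segment', 'go'] (min_width=10, slack=1)
Line 16: ['absolute', 'I'] (min_width=10, slack=1)
Line 17: ['this', 'cherry'] (min_width=11, slack=0)
Line 18: ['pharmacy'] (min_width=8, slack=3)
Line 19: ['orchestra'] (min_width=9, slack=2)
Total lines: 19

Answer: 19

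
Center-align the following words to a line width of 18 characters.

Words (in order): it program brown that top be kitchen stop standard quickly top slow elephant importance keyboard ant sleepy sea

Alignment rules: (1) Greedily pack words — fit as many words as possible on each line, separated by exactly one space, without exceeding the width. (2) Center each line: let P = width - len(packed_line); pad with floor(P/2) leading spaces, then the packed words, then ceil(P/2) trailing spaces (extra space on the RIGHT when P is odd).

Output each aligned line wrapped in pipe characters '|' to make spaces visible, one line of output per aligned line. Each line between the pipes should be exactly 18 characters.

Line 1: ['it', 'program', 'brown'] (min_width=16, slack=2)
Line 2: ['that', 'top', 'be'] (min_width=11, slack=7)
Line 3: ['kitchen', 'stop'] (min_width=12, slack=6)
Line 4: ['standard', 'quickly'] (min_width=16, slack=2)
Line 5: ['top', 'slow', 'elephant'] (min_width=17, slack=1)
Line 6: ['importance'] (min_width=10, slack=8)
Line 7: ['keyboard', 'ant'] (min_width=12, slack=6)
Line 8: ['sleepy', 'sea'] (min_width=10, slack=8)

Answer: | it program brown |
|   that top be    |
|   kitchen stop   |
| standard quickly |
|top slow elephant |
|    importance    |
|   keyboard ant   |
|    sleepy sea    |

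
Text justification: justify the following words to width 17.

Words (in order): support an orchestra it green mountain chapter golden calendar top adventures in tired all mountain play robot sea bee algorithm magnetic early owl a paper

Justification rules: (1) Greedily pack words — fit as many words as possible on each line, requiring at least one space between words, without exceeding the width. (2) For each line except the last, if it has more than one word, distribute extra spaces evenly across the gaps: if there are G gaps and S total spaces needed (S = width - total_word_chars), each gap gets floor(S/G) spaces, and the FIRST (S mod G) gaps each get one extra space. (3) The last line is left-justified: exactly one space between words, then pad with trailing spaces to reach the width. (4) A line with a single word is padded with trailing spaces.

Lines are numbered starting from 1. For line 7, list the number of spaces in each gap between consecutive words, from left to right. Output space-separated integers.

Line 1: ['support', 'an'] (min_width=10, slack=7)
Line 2: ['orchestra', 'it'] (min_width=12, slack=5)
Line 3: ['green', 'mountain'] (min_width=14, slack=3)
Line 4: ['chapter', 'golden'] (min_width=14, slack=3)
Line 5: ['calendar', 'top'] (min_width=12, slack=5)
Line 6: ['adventures', 'in'] (min_width=13, slack=4)
Line 7: ['tired', 'all'] (min_width=9, slack=8)
Line 8: ['mountain', 'play'] (min_width=13, slack=4)
Line 9: ['robot', 'sea', 'bee'] (min_width=13, slack=4)
Line 10: ['algorithm'] (min_width=9, slack=8)
Line 11: ['magnetic', 'early'] (min_width=14, slack=3)
Line 12: ['owl', 'a', 'paper'] (min_width=11, slack=6)

Answer: 9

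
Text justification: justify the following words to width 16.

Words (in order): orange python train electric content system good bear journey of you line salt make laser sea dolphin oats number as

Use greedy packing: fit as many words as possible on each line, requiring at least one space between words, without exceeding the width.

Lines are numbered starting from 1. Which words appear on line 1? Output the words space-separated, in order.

Answer: orange python

Derivation:
Line 1: ['orange', 'python'] (min_width=13, slack=3)
Line 2: ['train', 'electric'] (min_width=14, slack=2)
Line 3: ['content', 'system'] (min_width=14, slack=2)
Line 4: ['good', 'bear'] (min_width=9, slack=7)
Line 5: ['journey', 'of', 'you'] (min_width=14, slack=2)
Line 6: ['line', 'salt', 'make'] (min_width=14, slack=2)
Line 7: ['laser', 'sea'] (min_width=9, slack=7)
Line 8: ['dolphin', 'oats'] (min_width=12, slack=4)
Line 9: ['number', 'as'] (min_width=9, slack=7)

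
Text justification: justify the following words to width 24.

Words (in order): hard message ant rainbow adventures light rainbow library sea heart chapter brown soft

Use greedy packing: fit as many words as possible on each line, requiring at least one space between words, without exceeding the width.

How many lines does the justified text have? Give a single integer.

Answer: 4

Derivation:
Line 1: ['hard', 'message', 'ant', 'rainbow'] (min_width=24, slack=0)
Line 2: ['adventures', 'light', 'rainbow'] (min_width=24, slack=0)
Line 3: ['library', 'sea', 'heart'] (min_width=17, slack=7)
Line 4: ['chapter', 'brown', 'soft'] (min_width=18, slack=6)
Total lines: 4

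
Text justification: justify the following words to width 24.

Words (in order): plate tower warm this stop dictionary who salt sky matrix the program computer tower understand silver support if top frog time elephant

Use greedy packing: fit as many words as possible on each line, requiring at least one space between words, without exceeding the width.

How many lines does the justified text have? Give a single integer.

Line 1: ['plate', 'tower', 'warm', 'this'] (min_width=21, slack=3)
Line 2: ['stop', 'dictionary', 'who', 'salt'] (min_width=24, slack=0)
Line 3: ['sky', 'matrix', 'the', 'program'] (min_width=22, slack=2)
Line 4: ['computer', 'tower'] (min_width=14, slack=10)
Line 5: ['understand', 'silver'] (min_width=17, slack=7)
Line 6: ['support', 'if', 'top', 'frog', 'time'] (min_width=24, slack=0)
Line 7: ['elephant'] (min_width=8, slack=16)
Total lines: 7

Answer: 7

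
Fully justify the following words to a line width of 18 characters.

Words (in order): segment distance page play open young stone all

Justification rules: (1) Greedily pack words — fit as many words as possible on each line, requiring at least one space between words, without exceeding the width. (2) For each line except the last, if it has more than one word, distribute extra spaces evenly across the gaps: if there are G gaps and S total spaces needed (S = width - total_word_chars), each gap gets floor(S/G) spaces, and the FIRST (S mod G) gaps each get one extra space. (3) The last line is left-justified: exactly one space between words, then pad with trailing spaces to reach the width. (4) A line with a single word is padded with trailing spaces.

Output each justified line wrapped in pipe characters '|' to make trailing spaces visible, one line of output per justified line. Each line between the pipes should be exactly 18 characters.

Line 1: ['segment', 'distance'] (min_width=16, slack=2)
Line 2: ['page', 'play', 'open'] (min_width=14, slack=4)
Line 3: ['young', 'stone', 'all'] (min_width=15, slack=3)

Answer: |segment   distance|
|page   play   open|
|young stone all   |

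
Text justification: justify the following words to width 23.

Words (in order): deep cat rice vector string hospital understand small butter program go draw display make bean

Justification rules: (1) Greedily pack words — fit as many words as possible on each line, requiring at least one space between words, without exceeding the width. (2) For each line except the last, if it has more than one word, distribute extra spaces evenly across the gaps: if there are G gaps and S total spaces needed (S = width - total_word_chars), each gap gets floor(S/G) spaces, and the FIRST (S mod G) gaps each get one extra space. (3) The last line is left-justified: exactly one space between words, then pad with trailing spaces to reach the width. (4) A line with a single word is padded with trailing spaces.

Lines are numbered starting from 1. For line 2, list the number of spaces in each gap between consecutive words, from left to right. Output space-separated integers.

Answer: 9

Derivation:
Line 1: ['deep', 'cat', 'rice', 'vector'] (min_width=20, slack=3)
Line 2: ['string', 'hospital'] (min_width=15, slack=8)
Line 3: ['understand', 'small', 'butter'] (min_width=23, slack=0)
Line 4: ['program', 'go', 'draw', 'display'] (min_width=23, slack=0)
Line 5: ['make', 'bean'] (min_width=9, slack=14)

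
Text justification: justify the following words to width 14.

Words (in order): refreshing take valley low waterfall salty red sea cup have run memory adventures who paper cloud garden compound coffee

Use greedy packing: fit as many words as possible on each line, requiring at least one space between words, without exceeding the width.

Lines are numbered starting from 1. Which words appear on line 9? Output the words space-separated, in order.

Line 1: ['refreshing'] (min_width=10, slack=4)
Line 2: ['take', 'valley'] (min_width=11, slack=3)
Line 3: ['low', 'waterfall'] (min_width=13, slack=1)
Line 4: ['salty', 'red', 'sea'] (min_width=13, slack=1)
Line 5: ['cup', 'have', 'run'] (min_width=12, slack=2)
Line 6: ['memory'] (min_width=6, slack=8)
Line 7: ['adventures', 'who'] (min_width=14, slack=0)
Line 8: ['paper', 'cloud'] (min_width=11, slack=3)
Line 9: ['garden'] (min_width=6, slack=8)
Line 10: ['compound'] (min_width=8, slack=6)
Line 11: ['coffee'] (min_width=6, slack=8)

Answer: garden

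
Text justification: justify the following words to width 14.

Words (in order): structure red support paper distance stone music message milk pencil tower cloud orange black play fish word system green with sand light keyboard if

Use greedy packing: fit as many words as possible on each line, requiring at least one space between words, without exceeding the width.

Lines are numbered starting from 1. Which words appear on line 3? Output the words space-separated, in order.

Answer: distance stone

Derivation:
Line 1: ['structure', 'red'] (min_width=13, slack=1)
Line 2: ['support', 'paper'] (min_width=13, slack=1)
Line 3: ['distance', 'stone'] (min_width=14, slack=0)
Line 4: ['music', 'message'] (min_width=13, slack=1)
Line 5: ['milk', 'pencil'] (min_width=11, slack=3)
Line 6: ['tower', 'cloud'] (min_width=11, slack=3)
Line 7: ['orange', 'black'] (min_width=12, slack=2)
Line 8: ['play', 'fish', 'word'] (min_width=14, slack=0)
Line 9: ['system', 'green'] (min_width=12, slack=2)
Line 10: ['with', 'sand'] (min_width=9, slack=5)
Line 11: ['light', 'keyboard'] (min_width=14, slack=0)
Line 12: ['if'] (min_width=2, slack=12)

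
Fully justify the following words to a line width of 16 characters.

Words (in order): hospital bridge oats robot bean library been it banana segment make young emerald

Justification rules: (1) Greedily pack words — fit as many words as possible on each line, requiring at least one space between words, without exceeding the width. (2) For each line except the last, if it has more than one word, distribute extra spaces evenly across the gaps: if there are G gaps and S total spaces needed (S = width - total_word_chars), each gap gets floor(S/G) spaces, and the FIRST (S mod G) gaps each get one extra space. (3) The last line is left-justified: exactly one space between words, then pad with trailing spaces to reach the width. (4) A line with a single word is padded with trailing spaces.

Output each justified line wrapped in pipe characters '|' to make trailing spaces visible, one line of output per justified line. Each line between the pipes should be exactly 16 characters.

Answer: |hospital  bridge|
|oats  robot bean|
|library  been it|
|banana   segment|
|make       young|
|emerald         |

Derivation:
Line 1: ['hospital', 'bridge'] (min_width=15, slack=1)
Line 2: ['oats', 'robot', 'bean'] (min_width=15, slack=1)
Line 3: ['library', 'been', 'it'] (min_width=15, slack=1)
Line 4: ['banana', 'segment'] (min_width=14, slack=2)
Line 5: ['make', 'young'] (min_width=10, slack=6)
Line 6: ['emerald'] (min_width=7, slack=9)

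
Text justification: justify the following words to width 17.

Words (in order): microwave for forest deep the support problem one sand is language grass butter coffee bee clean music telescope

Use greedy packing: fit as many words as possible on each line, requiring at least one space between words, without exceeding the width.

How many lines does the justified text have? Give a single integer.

Answer: 8

Derivation:
Line 1: ['microwave', 'for'] (min_width=13, slack=4)
Line 2: ['forest', 'deep', 'the'] (min_width=15, slack=2)
Line 3: ['support', 'problem'] (min_width=15, slack=2)
Line 4: ['one', 'sand', 'is'] (min_width=11, slack=6)
Line 5: ['language', 'grass'] (min_width=14, slack=3)
Line 6: ['butter', 'coffee', 'bee'] (min_width=17, slack=0)
Line 7: ['clean', 'music'] (min_width=11, slack=6)
Line 8: ['telescope'] (min_width=9, slack=8)
Total lines: 8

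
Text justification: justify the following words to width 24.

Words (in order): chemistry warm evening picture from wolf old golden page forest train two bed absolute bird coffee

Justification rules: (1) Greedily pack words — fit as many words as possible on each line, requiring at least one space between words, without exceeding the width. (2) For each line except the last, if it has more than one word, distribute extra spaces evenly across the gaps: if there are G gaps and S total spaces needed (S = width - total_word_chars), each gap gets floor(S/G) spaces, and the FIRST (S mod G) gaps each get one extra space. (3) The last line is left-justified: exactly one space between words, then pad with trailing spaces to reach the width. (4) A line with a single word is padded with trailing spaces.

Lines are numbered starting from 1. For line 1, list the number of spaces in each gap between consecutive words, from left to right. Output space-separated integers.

Answer: 2 2

Derivation:
Line 1: ['chemistry', 'warm', 'evening'] (min_width=22, slack=2)
Line 2: ['picture', 'from', 'wolf', 'old'] (min_width=21, slack=3)
Line 3: ['golden', 'page', 'forest', 'train'] (min_width=24, slack=0)
Line 4: ['two', 'bed', 'absolute', 'bird'] (min_width=21, slack=3)
Line 5: ['coffee'] (min_width=6, slack=18)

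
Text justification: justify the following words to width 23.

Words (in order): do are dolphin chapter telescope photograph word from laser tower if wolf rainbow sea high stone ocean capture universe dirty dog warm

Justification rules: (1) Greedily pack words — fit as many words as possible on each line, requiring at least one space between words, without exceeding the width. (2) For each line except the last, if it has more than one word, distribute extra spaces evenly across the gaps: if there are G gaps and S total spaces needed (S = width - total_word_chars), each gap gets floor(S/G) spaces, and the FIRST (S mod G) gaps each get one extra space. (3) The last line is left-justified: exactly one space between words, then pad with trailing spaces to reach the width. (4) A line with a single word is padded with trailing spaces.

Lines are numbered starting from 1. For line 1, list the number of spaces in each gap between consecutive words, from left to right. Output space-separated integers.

Line 1: ['do', 'are', 'dolphin', 'chapter'] (min_width=22, slack=1)
Line 2: ['telescope', 'photograph'] (min_width=20, slack=3)
Line 3: ['word', 'from', 'laser', 'tower'] (min_width=21, slack=2)
Line 4: ['if', 'wolf', 'rainbow', 'sea'] (min_width=19, slack=4)
Line 5: ['high', 'stone', 'ocean'] (min_width=16, slack=7)
Line 6: ['capture', 'universe', 'dirty'] (min_width=22, slack=1)
Line 7: ['dog', 'warm'] (min_width=8, slack=15)

Answer: 2 1 1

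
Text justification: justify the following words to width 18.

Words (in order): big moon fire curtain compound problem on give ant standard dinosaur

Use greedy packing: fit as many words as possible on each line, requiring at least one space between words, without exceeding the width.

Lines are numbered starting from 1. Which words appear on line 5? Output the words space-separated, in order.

Answer: dinosaur

Derivation:
Line 1: ['big', 'moon', 'fire'] (min_width=13, slack=5)
Line 2: ['curtain', 'compound'] (min_width=16, slack=2)
Line 3: ['problem', 'on', 'give'] (min_width=15, slack=3)
Line 4: ['ant', 'standard'] (min_width=12, slack=6)
Line 5: ['dinosaur'] (min_width=8, slack=10)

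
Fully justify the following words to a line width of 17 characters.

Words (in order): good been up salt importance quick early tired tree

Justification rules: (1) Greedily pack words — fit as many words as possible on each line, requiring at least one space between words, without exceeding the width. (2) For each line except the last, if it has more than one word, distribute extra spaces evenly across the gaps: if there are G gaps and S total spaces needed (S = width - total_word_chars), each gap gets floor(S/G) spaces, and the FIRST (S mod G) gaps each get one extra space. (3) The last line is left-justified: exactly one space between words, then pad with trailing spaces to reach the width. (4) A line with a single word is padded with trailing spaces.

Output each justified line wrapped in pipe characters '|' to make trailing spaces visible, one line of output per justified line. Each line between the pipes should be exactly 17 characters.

Line 1: ['good', 'been', 'up', 'salt'] (min_width=17, slack=0)
Line 2: ['importance', 'quick'] (min_width=16, slack=1)
Line 3: ['early', 'tired', 'tree'] (min_width=16, slack=1)

Answer: |good been up salt|
|importance  quick|
|early tired tree |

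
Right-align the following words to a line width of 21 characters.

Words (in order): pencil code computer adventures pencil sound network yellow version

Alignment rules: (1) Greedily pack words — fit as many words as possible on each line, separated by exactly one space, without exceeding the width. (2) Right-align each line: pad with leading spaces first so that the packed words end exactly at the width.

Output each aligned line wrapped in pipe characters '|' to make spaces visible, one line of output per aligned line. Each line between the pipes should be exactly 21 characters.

Line 1: ['pencil', 'code', 'computer'] (min_width=20, slack=1)
Line 2: ['adventures', 'pencil'] (min_width=17, slack=4)
Line 3: ['sound', 'network', 'yellow'] (min_width=20, slack=1)
Line 4: ['version'] (min_width=7, slack=14)

Answer: | pencil code computer|
|    adventures pencil|
| sound network yellow|
|              version|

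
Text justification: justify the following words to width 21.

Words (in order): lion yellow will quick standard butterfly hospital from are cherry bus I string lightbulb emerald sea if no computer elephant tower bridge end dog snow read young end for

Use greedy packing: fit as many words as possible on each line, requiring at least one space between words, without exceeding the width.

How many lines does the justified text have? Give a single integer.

Line 1: ['lion', 'yellow', 'will'] (min_width=16, slack=5)
Line 2: ['quick', 'standard'] (min_width=14, slack=7)
Line 3: ['butterfly', 'hospital'] (min_width=18, slack=3)
Line 4: ['from', 'are', 'cherry', 'bus', 'I'] (min_width=21, slack=0)
Line 5: ['string', 'lightbulb'] (min_width=16, slack=5)
Line 6: ['emerald', 'sea', 'if', 'no'] (min_width=17, slack=4)
Line 7: ['computer', 'elephant'] (min_width=17, slack=4)
Line 8: ['tower', 'bridge', 'end', 'dog'] (min_width=20, slack=1)
Line 9: ['snow', 'read', 'young', 'end'] (min_width=19, slack=2)
Line 10: ['for'] (min_width=3, slack=18)
Total lines: 10

Answer: 10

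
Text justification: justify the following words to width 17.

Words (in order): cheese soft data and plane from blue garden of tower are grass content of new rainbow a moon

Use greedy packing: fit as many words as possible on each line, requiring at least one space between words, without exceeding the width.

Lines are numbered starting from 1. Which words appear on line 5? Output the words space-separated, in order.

Answer: content of new

Derivation:
Line 1: ['cheese', 'soft', 'data'] (min_width=16, slack=1)
Line 2: ['and', 'plane', 'from'] (min_width=14, slack=3)
Line 3: ['blue', 'garden', 'of'] (min_width=14, slack=3)
Line 4: ['tower', 'are', 'grass'] (min_width=15, slack=2)
Line 5: ['content', 'of', 'new'] (min_width=14, slack=3)
Line 6: ['rainbow', 'a', 'moon'] (min_width=14, slack=3)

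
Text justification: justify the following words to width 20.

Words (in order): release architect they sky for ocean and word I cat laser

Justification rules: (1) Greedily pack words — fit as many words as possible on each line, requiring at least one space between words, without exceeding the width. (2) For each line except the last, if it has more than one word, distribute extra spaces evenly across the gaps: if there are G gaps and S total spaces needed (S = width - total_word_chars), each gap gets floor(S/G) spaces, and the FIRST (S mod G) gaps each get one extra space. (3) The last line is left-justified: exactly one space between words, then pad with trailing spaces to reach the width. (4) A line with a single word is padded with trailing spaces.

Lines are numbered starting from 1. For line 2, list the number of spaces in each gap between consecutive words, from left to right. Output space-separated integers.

Line 1: ['release', 'architect'] (min_width=17, slack=3)
Line 2: ['they', 'sky', 'for', 'ocean'] (min_width=18, slack=2)
Line 3: ['and', 'word', 'I', 'cat', 'laser'] (min_width=20, slack=0)

Answer: 2 2 1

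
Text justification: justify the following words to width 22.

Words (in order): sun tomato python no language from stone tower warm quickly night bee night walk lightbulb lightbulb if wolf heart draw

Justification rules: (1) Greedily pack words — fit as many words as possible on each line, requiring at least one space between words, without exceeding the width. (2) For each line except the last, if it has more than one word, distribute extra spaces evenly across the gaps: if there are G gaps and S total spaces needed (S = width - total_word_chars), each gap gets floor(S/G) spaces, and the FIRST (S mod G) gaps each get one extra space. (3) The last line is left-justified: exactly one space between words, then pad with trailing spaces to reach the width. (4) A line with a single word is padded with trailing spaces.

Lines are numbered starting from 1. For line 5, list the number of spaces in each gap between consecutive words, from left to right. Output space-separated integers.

Line 1: ['sun', 'tomato', 'python', 'no'] (min_width=20, slack=2)
Line 2: ['language', 'from', 'stone'] (min_width=19, slack=3)
Line 3: ['tower', 'warm', 'quickly'] (min_width=18, slack=4)
Line 4: ['night', 'bee', 'night', 'walk'] (min_width=20, slack=2)
Line 5: ['lightbulb', 'lightbulb', 'if'] (min_width=22, slack=0)
Line 6: ['wolf', 'heart', 'draw'] (min_width=15, slack=7)

Answer: 1 1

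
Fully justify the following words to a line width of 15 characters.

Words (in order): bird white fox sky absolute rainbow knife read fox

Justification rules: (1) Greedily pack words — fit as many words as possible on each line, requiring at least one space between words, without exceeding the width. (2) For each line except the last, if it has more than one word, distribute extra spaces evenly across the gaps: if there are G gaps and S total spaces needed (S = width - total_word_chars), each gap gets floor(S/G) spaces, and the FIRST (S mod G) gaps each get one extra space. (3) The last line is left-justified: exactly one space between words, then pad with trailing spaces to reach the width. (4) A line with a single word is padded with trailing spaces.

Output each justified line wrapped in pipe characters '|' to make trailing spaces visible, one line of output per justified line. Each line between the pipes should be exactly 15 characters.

Line 1: ['bird', 'white', 'fox'] (min_width=14, slack=1)
Line 2: ['sky', 'absolute'] (min_width=12, slack=3)
Line 3: ['rainbow', 'knife'] (min_width=13, slack=2)
Line 4: ['read', 'fox'] (min_width=8, slack=7)

Answer: |bird  white fox|
|sky    absolute|
|rainbow   knife|
|read fox       |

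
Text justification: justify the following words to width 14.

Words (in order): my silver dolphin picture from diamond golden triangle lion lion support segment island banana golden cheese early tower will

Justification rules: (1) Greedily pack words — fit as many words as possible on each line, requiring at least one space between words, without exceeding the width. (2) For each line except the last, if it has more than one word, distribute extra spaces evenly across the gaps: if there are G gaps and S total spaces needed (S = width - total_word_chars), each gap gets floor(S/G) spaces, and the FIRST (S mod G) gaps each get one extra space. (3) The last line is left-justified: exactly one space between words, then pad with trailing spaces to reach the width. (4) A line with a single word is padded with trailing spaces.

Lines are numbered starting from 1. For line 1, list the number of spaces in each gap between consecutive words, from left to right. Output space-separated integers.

Line 1: ['my', 'silver'] (min_width=9, slack=5)
Line 2: ['dolphin'] (min_width=7, slack=7)
Line 3: ['picture', 'from'] (min_width=12, slack=2)
Line 4: ['diamond', 'golden'] (min_width=14, slack=0)
Line 5: ['triangle', 'lion'] (min_width=13, slack=1)
Line 6: ['lion', 'support'] (min_width=12, slack=2)
Line 7: ['segment', 'island'] (min_width=14, slack=0)
Line 8: ['banana', 'golden'] (min_width=13, slack=1)
Line 9: ['cheese', 'early'] (min_width=12, slack=2)
Line 10: ['tower', 'will'] (min_width=10, slack=4)

Answer: 6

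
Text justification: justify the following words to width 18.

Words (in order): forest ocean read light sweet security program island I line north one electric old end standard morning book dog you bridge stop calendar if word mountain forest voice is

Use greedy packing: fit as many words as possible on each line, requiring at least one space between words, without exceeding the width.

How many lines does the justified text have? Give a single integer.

Line 1: ['forest', 'ocean', 'read'] (min_width=17, slack=1)
Line 2: ['light', 'sweet'] (min_width=11, slack=7)
Line 3: ['security', 'program'] (min_width=16, slack=2)
Line 4: ['island', 'I', 'line'] (min_width=13, slack=5)
Line 5: ['north', 'one', 'electric'] (min_width=18, slack=0)
Line 6: ['old', 'end', 'standard'] (min_width=16, slack=2)
Line 7: ['morning', 'book', 'dog'] (min_width=16, slack=2)
Line 8: ['you', 'bridge', 'stop'] (min_width=15, slack=3)
Line 9: ['calendar', 'if', 'word'] (min_width=16, slack=2)
Line 10: ['mountain', 'forest'] (min_width=15, slack=3)
Line 11: ['voice', 'is'] (min_width=8, slack=10)
Total lines: 11

Answer: 11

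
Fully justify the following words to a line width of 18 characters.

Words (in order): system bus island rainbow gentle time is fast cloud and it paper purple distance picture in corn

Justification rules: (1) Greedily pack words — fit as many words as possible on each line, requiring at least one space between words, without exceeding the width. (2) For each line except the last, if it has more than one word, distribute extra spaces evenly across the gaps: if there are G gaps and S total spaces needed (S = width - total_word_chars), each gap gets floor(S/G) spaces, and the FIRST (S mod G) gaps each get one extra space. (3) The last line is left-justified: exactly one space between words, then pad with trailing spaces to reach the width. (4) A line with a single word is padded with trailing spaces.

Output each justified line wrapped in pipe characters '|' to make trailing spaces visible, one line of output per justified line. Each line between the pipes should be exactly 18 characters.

Line 1: ['system', 'bus', 'island'] (min_width=17, slack=1)
Line 2: ['rainbow', 'gentle'] (min_width=14, slack=4)
Line 3: ['time', 'is', 'fast', 'cloud'] (min_width=18, slack=0)
Line 4: ['and', 'it', 'paper'] (min_width=12, slack=6)
Line 5: ['purple', 'distance'] (min_width=15, slack=3)
Line 6: ['picture', 'in', 'corn'] (min_width=15, slack=3)

Answer: |system  bus island|
|rainbow     gentle|
|time is fast cloud|
|and    it    paper|
|purple    distance|
|picture in corn   |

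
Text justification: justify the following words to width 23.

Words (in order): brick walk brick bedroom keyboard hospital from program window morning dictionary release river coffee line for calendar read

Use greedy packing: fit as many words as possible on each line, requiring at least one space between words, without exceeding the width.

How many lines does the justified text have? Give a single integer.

Answer: 7

Derivation:
Line 1: ['brick', 'walk', 'brick'] (min_width=16, slack=7)
Line 2: ['bedroom', 'keyboard'] (min_width=16, slack=7)
Line 3: ['hospital', 'from', 'program'] (min_width=21, slack=2)
Line 4: ['window', 'morning'] (min_width=14, slack=9)
Line 5: ['dictionary', 'release'] (min_width=18, slack=5)
Line 6: ['river', 'coffee', 'line', 'for'] (min_width=21, slack=2)
Line 7: ['calendar', 'read'] (min_width=13, slack=10)
Total lines: 7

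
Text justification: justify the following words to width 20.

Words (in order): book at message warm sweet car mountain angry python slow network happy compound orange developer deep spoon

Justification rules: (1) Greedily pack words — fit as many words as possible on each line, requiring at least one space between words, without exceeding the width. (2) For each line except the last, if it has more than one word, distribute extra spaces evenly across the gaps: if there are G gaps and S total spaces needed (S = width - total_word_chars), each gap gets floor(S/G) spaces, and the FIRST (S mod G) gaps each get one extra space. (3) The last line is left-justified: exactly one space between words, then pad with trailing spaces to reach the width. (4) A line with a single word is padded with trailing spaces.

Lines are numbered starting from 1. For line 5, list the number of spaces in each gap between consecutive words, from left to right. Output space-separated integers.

Line 1: ['book', 'at', 'message', 'warm'] (min_width=20, slack=0)
Line 2: ['sweet', 'car', 'mountain'] (min_width=18, slack=2)
Line 3: ['angry', 'python', 'slow'] (min_width=17, slack=3)
Line 4: ['network', 'happy'] (min_width=13, slack=7)
Line 5: ['compound', 'orange'] (min_width=15, slack=5)
Line 6: ['developer', 'deep', 'spoon'] (min_width=20, slack=0)

Answer: 6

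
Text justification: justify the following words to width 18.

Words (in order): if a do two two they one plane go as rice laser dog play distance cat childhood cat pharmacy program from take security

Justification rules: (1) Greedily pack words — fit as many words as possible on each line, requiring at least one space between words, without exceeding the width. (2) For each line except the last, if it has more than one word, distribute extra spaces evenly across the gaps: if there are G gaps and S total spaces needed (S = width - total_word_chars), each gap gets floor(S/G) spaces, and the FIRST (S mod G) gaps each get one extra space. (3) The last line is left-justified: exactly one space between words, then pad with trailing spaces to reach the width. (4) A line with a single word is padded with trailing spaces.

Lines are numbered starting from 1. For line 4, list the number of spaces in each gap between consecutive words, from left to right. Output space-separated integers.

Answer: 2 1

Derivation:
Line 1: ['if', 'a', 'do', 'two', 'two'] (min_width=15, slack=3)
Line 2: ['they', 'one', 'plane', 'go'] (min_width=17, slack=1)
Line 3: ['as', 'rice', 'laser', 'dog'] (min_width=17, slack=1)
Line 4: ['play', 'distance', 'cat'] (min_width=17, slack=1)
Line 5: ['childhood', 'cat'] (min_width=13, slack=5)
Line 6: ['pharmacy', 'program'] (min_width=16, slack=2)
Line 7: ['from', 'take', 'security'] (min_width=18, slack=0)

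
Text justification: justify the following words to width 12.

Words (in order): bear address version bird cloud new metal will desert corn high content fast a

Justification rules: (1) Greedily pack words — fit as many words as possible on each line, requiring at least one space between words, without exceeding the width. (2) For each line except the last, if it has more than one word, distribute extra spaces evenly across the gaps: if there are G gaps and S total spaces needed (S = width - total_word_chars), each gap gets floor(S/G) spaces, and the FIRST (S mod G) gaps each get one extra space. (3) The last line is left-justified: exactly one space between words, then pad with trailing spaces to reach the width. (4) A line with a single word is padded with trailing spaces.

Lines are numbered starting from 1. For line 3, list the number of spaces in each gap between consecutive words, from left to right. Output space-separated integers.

Answer: 4

Derivation:
Line 1: ['bear', 'address'] (min_width=12, slack=0)
Line 2: ['version', 'bird'] (min_width=12, slack=0)
Line 3: ['cloud', 'new'] (min_width=9, slack=3)
Line 4: ['metal', 'will'] (min_width=10, slack=2)
Line 5: ['desert', 'corn'] (min_width=11, slack=1)
Line 6: ['high', 'content'] (min_width=12, slack=0)
Line 7: ['fast', 'a'] (min_width=6, slack=6)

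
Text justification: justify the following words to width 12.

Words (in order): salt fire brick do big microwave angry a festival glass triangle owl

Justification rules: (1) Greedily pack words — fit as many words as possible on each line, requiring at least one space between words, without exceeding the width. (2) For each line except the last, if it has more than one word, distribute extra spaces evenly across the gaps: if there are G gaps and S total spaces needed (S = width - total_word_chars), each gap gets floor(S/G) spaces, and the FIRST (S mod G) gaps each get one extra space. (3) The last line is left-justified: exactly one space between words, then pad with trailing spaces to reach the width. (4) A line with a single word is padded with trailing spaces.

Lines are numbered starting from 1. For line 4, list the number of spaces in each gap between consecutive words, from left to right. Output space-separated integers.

Line 1: ['salt', 'fire'] (min_width=9, slack=3)
Line 2: ['brick', 'do', 'big'] (min_width=12, slack=0)
Line 3: ['microwave'] (min_width=9, slack=3)
Line 4: ['angry', 'a'] (min_width=7, slack=5)
Line 5: ['festival'] (min_width=8, slack=4)
Line 6: ['glass'] (min_width=5, slack=7)
Line 7: ['triangle', 'owl'] (min_width=12, slack=0)

Answer: 6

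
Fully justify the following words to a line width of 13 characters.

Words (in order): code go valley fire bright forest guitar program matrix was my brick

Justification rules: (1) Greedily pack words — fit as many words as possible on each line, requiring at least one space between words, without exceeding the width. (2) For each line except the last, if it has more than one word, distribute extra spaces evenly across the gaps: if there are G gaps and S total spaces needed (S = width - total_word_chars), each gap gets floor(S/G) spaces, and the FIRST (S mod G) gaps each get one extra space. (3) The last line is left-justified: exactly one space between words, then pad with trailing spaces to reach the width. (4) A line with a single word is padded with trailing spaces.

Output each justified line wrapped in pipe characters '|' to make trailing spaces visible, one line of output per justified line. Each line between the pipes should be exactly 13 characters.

Line 1: ['code', 'go'] (min_width=7, slack=6)
Line 2: ['valley', 'fire'] (min_width=11, slack=2)
Line 3: ['bright', 'forest'] (min_width=13, slack=0)
Line 4: ['guitar'] (min_width=6, slack=7)
Line 5: ['program'] (min_width=7, slack=6)
Line 6: ['matrix', 'was', 'my'] (min_width=13, slack=0)
Line 7: ['brick'] (min_width=5, slack=8)

Answer: |code       go|
|valley   fire|
|bright forest|
|guitar       |
|program      |
|matrix was my|
|brick        |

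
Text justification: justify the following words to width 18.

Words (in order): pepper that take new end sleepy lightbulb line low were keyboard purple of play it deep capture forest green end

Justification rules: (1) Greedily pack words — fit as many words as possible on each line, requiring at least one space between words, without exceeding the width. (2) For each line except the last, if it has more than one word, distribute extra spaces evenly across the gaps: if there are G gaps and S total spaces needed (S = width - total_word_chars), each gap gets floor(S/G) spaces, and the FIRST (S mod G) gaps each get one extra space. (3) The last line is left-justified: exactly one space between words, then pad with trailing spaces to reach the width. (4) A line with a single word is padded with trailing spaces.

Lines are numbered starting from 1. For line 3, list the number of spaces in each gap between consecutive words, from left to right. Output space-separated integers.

Answer: 1 1

Derivation:
Line 1: ['pepper', 'that', 'take'] (min_width=16, slack=2)
Line 2: ['new', 'end', 'sleepy'] (min_width=14, slack=4)
Line 3: ['lightbulb', 'line', 'low'] (min_width=18, slack=0)
Line 4: ['were', 'keyboard'] (min_width=13, slack=5)
Line 5: ['purple', 'of', 'play', 'it'] (min_width=17, slack=1)
Line 6: ['deep', 'capture'] (min_width=12, slack=6)
Line 7: ['forest', 'green', 'end'] (min_width=16, slack=2)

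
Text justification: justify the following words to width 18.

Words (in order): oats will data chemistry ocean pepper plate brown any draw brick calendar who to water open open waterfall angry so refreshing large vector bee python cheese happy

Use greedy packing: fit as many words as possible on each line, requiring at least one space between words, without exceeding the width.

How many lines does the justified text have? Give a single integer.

Line 1: ['oats', 'will', 'data'] (min_width=14, slack=4)
Line 2: ['chemistry', 'ocean'] (min_width=15, slack=3)
Line 3: ['pepper', 'plate', 'brown'] (min_width=18, slack=0)
Line 4: ['any', 'draw', 'brick'] (min_width=14, slack=4)
Line 5: ['calendar', 'who', 'to'] (min_width=15, slack=3)
Line 6: ['water', 'open', 'open'] (min_width=15, slack=3)
Line 7: ['waterfall', 'angry', 'so'] (min_width=18, slack=0)
Line 8: ['refreshing', 'large'] (min_width=16, slack=2)
Line 9: ['vector', 'bee', 'python'] (min_width=17, slack=1)
Line 10: ['cheese', 'happy'] (min_width=12, slack=6)
Total lines: 10

Answer: 10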